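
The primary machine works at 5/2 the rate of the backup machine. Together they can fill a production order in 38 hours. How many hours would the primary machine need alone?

Let the backup machine's rate be r; then the primary machine's rate is (5/2)r, so together (5/2 + 1)r = (7/2)r = 1/38.
Thus r = 1/133 per hour.
The backup machine alone: 133 hours; the primary machine alone: 266/5 hours.

266/5 hours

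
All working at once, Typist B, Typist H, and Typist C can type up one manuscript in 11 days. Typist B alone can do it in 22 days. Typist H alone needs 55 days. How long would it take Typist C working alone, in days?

Combined rate is 1/11 per day.
Known contribution: 1/22 + 1/55 = (5 + 2)/110 = 7/110 per day.
So Typist C's rate is 1/11 − 7/110 = 3/110, meaning 110/3 days alone.

110/3 days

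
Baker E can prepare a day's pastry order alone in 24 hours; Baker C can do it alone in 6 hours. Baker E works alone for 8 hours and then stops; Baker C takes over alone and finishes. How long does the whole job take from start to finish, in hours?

12 hours

In 8 hours Baker E does 8/24 = 1/3 of the job, leaving 2/3.
Baker C works at 1/6 per hour, so finishing takes 2/3 ÷ 1/6 = 4 hours.
Total time = 8 + 4 = 12 hours.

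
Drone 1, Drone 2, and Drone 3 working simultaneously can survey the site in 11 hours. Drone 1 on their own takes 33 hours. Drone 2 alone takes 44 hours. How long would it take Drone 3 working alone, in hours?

132/5 hours

Combined rate is 1/11 per hour.
Known contribution: 1/33 + 1/44 = (4 + 3)/132 = 7/132 per hour.
So Drone 3's rate is 1/11 − 7/132 = 5/132, meaning 132/5 hours alone.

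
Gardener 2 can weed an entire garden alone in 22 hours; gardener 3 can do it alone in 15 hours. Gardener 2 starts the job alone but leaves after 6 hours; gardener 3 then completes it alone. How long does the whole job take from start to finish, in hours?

186/11 hours

In 6 hours gardener 2 does 6/22 = 3/11 of the job, leaving 8/11.
Gardener 3 works at 1/15 per hour, so finishing takes 8/11 ÷ 1/15 = 120/11 hours.
Total time = 6 + 120/11 = 186/11 hours.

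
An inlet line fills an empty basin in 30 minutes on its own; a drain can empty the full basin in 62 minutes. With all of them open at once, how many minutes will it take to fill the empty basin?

Net rate = 1/30 − 1/62 = (31 − 15)/930 = 16/930 = 8/465 per minute.
Filling time = 1 ÷ (8/465) = 465/8 minutes.

465/8 minutes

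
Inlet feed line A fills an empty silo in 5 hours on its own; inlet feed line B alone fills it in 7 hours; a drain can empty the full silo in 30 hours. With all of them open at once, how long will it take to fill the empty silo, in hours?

42/13 hours

Net rate = 1/5 + 1/7 − 1/30 = (42 + 30 − 7)/210 = 65/210 = 13/42 per hour.
Filling time = 1 ÷ (13/42) = 42/13 hours.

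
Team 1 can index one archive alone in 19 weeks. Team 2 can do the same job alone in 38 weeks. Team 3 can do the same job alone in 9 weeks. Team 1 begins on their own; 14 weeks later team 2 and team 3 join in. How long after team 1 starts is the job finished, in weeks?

In the first 14 weeks team 1 alone does 14/19 of the job, leaving 5/19.
Once everyone is working, combined rate: 1/19 + 1/38 + 1/9 = (18 + 9 + 38)/342 = 65/342 per week.
Remaining 5/19 at 65/342 per week takes 18/13 weeks.
Total from the start = 14 + 18/13 = 200/13 weeks.

200/13 weeks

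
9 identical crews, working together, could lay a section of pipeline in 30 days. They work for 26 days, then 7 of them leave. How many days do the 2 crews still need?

One crew does 1/270 of the job per day.
After 26 days with 9 crews, 13/15 is done (2/15 left).
With 2 crews the rate is 2/270 = 1/135, so the rest takes 2/15 ÷ 1/135 = 18 days.

18 days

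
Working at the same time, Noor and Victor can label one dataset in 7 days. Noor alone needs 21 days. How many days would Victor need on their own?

Combined rate is 1/7 per day.
Known contribution: 1/21 per day.
So Victor's rate is 1/7 − 1/21 = 2/21, meaning 21/2 days alone.

21/2 days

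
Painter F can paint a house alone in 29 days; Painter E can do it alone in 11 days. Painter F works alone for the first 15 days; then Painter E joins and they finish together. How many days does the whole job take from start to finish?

In 15 days Painter F does 15/29 of the job, leaving 14/29.
Painter F and Painter E together work at 40/319 per day, so finishing takes 14/29 ÷ 40/319 = 77/20 days.
Total time = 15 + 77/20 = 377/20 days.

377/20 days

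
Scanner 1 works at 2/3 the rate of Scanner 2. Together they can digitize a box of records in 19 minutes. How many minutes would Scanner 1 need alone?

95/2 minutes

Let Scanner 2's rate be r; then Scanner 1's rate is (2/3)r, so together (2/3 + 1)r = (5/3)r = 1/19.
Thus r = 3/95 per minute.
Scanner 2 alone: 95/3 minutes; Scanner 1 alone: 95/2 minutes.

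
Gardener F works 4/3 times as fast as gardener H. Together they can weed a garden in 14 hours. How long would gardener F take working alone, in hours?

49/2 hours

Let gardener H's rate be r; then gardener F's rate is (4/3)r, so together (4/3 + 1)r = (7/3)r = 1/14.
Thus r = 3/98 per hour.
Gardener H alone: 98/3 hours; gardener F alone: 49/2 hours.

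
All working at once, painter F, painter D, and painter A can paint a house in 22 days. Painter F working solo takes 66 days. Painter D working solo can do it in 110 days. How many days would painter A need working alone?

Combined rate is 1/22 per day.
Known contribution: 1/66 + 1/110 = (5 + 3)/330 = 8/330 = 4/165 per day.
So painter A's rate is 1/22 − 4/165 = 7/330, meaning 330/7 days alone.

330/7 days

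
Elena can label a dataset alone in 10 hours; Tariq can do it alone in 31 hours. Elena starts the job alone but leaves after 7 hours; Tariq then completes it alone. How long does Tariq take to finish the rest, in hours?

93/10 hours

In 7 hours Elena does 7/10 of the job, leaving 3/10.
Tariq works at 1/31 per hour, so finishing takes 3/10 ÷ 1/31 = 93/10 hours.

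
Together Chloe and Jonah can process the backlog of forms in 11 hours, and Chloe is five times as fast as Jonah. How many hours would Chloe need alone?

Let Jonah's rate be r; then Chloe's rate is 5r, so together (5 + 1)r = 6r = 1/11.
Thus r = 1/66 per hour.
Jonah alone: 66 hours; Chloe alone: 66/5 hours.

66/5 hours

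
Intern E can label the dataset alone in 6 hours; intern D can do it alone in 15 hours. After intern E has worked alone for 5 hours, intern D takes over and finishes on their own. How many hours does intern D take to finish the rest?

In 5 hours intern E does 5/6 of the job, leaving 1/6.
Intern D works at 1/15 per hour, so finishing takes 1/6 ÷ 1/15 = 5/2 hours.

5/2 hours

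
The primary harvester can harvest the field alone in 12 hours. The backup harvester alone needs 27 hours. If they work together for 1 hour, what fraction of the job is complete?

Combined rate: 1/12 + 1/27 = (9 + 4)/108 = 13/108 per hour.
In 1 hour they complete 1·13/108 = 13/108 of the job.

13/108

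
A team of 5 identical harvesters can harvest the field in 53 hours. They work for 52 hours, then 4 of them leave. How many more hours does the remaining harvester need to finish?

One harvester does 1/265 of the job per hour.
After 52 hours with 5 harvesters, 52/53 is done (1/53 left).
With 1 harvester the rate is 1/265, so the rest takes 1/53 ÷ 1/265 = 5 hours.

5 hours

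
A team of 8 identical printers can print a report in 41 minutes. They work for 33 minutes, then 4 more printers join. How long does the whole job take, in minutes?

115/3 minutes

One printer does 1/328 of the job per minute.
After 33 minutes with 8 printers, 33/41 is done (8/41 left).
With 12 printers the rate is 12/328 = 3/82, so the rest takes 8/41 ÷ 3/82 = 16/3 minutes.
Total = 33 + 16/3 = 115/3 minutes.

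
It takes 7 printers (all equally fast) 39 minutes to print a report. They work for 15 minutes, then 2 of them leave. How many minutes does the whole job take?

243/5 minutes

One printer does 1/273 of the job per minute.
After 15 minutes with 7 printers, 5/13 is done (8/13 left).
With 5 printers the rate is 5/273, so the rest takes 8/13 ÷ 5/273 = 168/5 minutes.
Total = 15 + 168/5 = 243/5 minutes.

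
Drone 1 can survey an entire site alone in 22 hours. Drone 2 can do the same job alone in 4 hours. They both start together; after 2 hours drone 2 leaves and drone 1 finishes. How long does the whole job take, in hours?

11 hours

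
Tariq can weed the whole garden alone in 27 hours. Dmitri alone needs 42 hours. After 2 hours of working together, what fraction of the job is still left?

Combined rate: 1/27 + 1/42 = (14 + 9)/378 = 23/378 per hour.
In 2 hours they complete 2·23/378 = 23/189 of the job.
So 166/189 remains.

166/189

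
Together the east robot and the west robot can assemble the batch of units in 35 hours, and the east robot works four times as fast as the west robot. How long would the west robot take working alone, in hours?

175 hours

Let the west robot's rate be r; then the east robot's rate is 4r, so together (4 + 1)r = 5r = 1/35.
Thus r = 1/175 per hour.
The west robot alone: 175 hours; the east robot alone: 175/4 hours.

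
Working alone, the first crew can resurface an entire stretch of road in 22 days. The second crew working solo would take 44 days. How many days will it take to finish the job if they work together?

Combined rate: 1/22 + 1/44 = (2 + 1)/44 = 3/44 per day.
Time = 1 ÷ (3/44) = 44/3 days.

44/3 days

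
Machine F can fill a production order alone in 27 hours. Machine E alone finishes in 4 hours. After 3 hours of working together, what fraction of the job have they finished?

31/36

Combined rate: 1/27 + 1/4 = (4 + 27)/108 = 31/108 per hour.
In 3 hours they complete 3·31/108 = 31/36 of the job.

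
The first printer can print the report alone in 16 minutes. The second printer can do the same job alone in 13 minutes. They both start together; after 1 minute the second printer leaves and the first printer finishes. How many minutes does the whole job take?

192/13 minutes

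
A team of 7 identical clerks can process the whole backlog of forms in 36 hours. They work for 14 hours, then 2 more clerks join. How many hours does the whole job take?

One clerk does 1/252 of the job per hour.
After 14 hours with 7 clerks, 7/18 is done (11/18 left).
With 9 clerks the rate is 9/252 = 1/28, so the rest takes 11/18 ÷ 1/28 = 154/9 hours.
Total = 14 + 154/9 = 280/9 hours.

280/9 hours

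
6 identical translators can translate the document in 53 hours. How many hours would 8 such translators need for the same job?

Total work is 6·53 = 318 translator-hours.
With 8 translators: 318/8 = 159/4 hours.

159/4 hours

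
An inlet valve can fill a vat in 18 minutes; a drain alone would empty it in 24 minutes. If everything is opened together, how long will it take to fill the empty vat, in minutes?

72 minutes

Net rate = 1/18 − 1/24 = (4 − 3)/72 = 1/72 per minute.
Filling time = 1 ÷ (1/72) = 72 minutes.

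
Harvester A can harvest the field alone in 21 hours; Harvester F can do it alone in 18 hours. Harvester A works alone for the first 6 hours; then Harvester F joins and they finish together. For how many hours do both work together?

In 6 hours Harvester A does 6/21 = 2/7 of the job, leaving 5/7.
Harvester A and Harvester F together work at 13/126 per hour, so finishing takes 5/7 ÷ 13/126 = 90/13 hours.

90/13 hours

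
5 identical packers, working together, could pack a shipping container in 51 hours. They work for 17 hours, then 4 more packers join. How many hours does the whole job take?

One packer does 1/255 of the job per hour.
After 17 hours with 5 packers, 1/3 is done (2/3 left).
With 9 packers the rate is 9/255 = 3/85, so the rest takes 2/3 ÷ 3/85 = 170/9 hours.
Total = 17 + 170/9 = 323/9 hours.

323/9 hours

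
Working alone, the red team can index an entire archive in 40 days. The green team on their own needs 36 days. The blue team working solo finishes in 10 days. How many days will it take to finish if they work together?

Combined rate: 1/40 + 1/36 + 1/10 = (9 + 10 + 36)/360 = 55/360 = 11/72 per day.
Time = 1 ÷ (11/72) = 72/11 days.

72/11 days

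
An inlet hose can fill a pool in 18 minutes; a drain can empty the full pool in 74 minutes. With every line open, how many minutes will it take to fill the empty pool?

333/14 minutes

Net rate = 1/18 − 1/74 = (37 − 9)/666 = 28/666 = 14/333 per minute.
Filling time = 1 ÷ (14/333) = 333/14 minutes.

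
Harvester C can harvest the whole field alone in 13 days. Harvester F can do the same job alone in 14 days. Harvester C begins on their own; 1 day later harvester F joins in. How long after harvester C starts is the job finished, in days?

In the first 1 day harvester C alone does 1/13 of the job, leaving 12/13.
Once everyone is working, combined rate: 1/13 + 1/14 = (14 + 13)/182 = 27/182 per day.
Remaining 12/13 at 27/182 per day takes 56/9 days.
Total from the start = 1 + 56/9 = 65/9 days.

65/9 days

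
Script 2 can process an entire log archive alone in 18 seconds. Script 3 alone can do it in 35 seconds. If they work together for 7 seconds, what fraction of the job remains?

Combined rate: 1/18 + 1/35 = (35 + 18)/630 = 53/630 per second.
In 7 seconds they complete 7·53/630 = 53/90 of the job.
So 37/90 remains.

37/90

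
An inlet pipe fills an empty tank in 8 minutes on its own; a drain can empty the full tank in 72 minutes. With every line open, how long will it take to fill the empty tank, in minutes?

9 minutes

Net rate = 1/8 − 1/72 = (9 − 1)/72 = 8/72 = 1/9 per minute.
Filling time = 1 ÷ (1/9) = 9 minutes.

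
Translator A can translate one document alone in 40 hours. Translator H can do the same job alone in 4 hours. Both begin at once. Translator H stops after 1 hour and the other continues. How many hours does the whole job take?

30 hours

In the first 1 hour the combined rate is 11/40, so 11/40 of the job is done, leaving 29/40.
After translator H leaves the rate is 1/40 per hour; the remaining 29/40 takes 29 hours.
Total = 1 + 29 = 30 hours.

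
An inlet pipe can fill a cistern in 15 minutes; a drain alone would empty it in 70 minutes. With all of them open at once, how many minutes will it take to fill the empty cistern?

210/11 minutes

Net rate = 1/15 − 1/70 = (14 − 3)/210 = 11/210 per minute.
Filling time = 1 ÷ (11/210) = 210/11 minutes.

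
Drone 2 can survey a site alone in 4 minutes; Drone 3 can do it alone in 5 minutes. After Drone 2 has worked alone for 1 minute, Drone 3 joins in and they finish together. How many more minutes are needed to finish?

In 1 minute Drone 2 does 1/4 of the job, leaving 3/4.
Drone 2 and Drone 3 together work at 9/20 per minute, so finishing takes 3/4 ÷ 9/20 = 5/3 minutes.

5/3 minutes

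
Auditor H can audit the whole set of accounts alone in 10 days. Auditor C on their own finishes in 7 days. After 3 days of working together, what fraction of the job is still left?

19/70

Combined rate: 1/10 + 1/7 = (7 + 10)/70 = 17/70 per day.
In 3 days they complete 3·17/70 = 51/70 of the job.
So 19/70 remains.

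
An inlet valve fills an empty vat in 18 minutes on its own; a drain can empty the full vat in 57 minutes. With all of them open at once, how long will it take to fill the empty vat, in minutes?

342/13 minutes

Net rate = 1/18 − 1/57 = (19 − 6)/342 = 13/342 per minute.
Filling time = 1 ÷ (13/342) = 342/13 minutes.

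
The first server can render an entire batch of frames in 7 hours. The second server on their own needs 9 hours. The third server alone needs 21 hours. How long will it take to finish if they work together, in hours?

Combined rate: 1/7 + 1/9 + 1/21 = (9 + 7 + 3)/63 = 19/63 per hour.
Time = 1 ÷ (19/63) = 63/19 hours.

63/19 hours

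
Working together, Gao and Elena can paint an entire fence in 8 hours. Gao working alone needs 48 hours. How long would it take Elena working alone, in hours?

Combined rate is 1/8 per hour.
Known contribution: 1/48 per hour.
So Elena's rate is 1/8 − 1/48 = 5/48, meaning 48/5 hours alone.

48/5 hours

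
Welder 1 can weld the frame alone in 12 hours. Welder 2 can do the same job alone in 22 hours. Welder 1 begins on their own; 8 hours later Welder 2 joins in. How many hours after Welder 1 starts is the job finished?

180/17 hours

In the first 8 hours Welder 1 alone does 8/12 = 2/3 of the job, leaving 1/3.
Once everyone is working, combined rate: 1/12 + 1/22 = (11 + 6)/132 = 17/132 per hour.
Remaining 1/3 at 17/132 per hour takes 44/17 hours.
Total from the start = 8 + 44/17 = 180/17 hours.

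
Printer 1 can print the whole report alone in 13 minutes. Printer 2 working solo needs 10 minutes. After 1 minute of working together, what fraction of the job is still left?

107/130

Combined rate: 1/13 + 1/10 = (10 + 13)/130 = 23/130 per minute.
In 1 minute they complete 1·23/130 = 23/130 of the job.
So 107/130 remains.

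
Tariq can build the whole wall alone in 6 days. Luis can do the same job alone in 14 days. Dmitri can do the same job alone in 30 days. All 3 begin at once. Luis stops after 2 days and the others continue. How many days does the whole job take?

30/7 days

In the first 2 days the combined rate is 19/70, so 19/35 of the job is done, leaving 16/35.
After Luis leaves the rate is 1/5 per day; the remaining 16/35 takes 16/7 days.
Total = 2 + 16/7 = 30/7 days.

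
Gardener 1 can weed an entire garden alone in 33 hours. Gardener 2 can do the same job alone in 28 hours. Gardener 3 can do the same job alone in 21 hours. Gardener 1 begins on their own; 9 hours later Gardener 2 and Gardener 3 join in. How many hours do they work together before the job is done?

32/5 hours

In the first 9 hours Gardener 1 alone does 9/33 = 3/11 of the job, leaving 8/11.
Once everyone is working, combined rate: 1/33 + 1/28 + 1/21 = (28 + 33 + 44)/924 = 105/924 = 5/44 per hour.
Remaining 8/11 at 5/44 per hour takes 32/5 hours.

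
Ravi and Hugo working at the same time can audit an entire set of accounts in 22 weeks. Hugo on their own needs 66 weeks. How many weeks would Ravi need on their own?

33 weeks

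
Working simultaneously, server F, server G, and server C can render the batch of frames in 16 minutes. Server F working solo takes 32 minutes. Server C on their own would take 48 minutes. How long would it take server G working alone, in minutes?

96 minutes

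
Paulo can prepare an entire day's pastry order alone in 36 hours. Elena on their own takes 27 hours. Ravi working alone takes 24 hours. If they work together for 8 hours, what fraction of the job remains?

4/27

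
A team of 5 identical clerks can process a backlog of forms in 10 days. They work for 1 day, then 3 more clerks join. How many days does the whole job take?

One clerk does 1/50 of the job per day.
After 1 day with 5 clerks, 1/10 is done (9/10 left).
With 8 clerks the rate is 8/50 = 4/25, so the rest takes 9/10 ÷ 4/25 = 45/8 days.
Total = 1 + 45/8 = 53/8 days.

53/8 days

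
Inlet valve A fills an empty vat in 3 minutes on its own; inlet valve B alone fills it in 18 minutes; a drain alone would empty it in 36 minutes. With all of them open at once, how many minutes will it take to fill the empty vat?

36/13 minutes

Net rate = 1/3 + 1/18 − 1/36 = (12 + 2 − 1)/36 = 13/36 per minute.
Filling time = 1 ÷ (13/36) = 36/13 minutes.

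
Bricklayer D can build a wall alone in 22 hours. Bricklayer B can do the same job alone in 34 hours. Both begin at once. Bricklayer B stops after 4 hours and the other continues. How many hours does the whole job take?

In the first 4 hours the combined rate is 14/187, so 56/187 of the job is done, leaving 131/187.
After bricklayer B leaves the rate is 1/22 per hour; the remaining 131/187 takes 262/17 hours.
Total = 4 + 262/17 = 330/17 hours.

330/17 hours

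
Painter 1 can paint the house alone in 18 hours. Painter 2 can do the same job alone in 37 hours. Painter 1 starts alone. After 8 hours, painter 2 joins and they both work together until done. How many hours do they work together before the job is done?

74/11 hours

In the first 8 hours painter 1 alone does 8/18 = 4/9 of the job, leaving 5/9.
Once everyone is working, combined rate: 1/18 + 1/37 = (37 + 18)/666 = 55/666 per hour.
Remaining 5/9 at 55/666 per hour takes 74/11 hours.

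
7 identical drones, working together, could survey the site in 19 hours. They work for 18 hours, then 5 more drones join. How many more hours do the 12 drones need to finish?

7/12 hours

One drone does 1/133 of the job per hour.
After 18 hours with 7 drones, 18/19 is done (1/19 left).
With 12 drones the rate is 12/133, so the rest takes 1/19 ÷ 12/133 = 7/12 hours.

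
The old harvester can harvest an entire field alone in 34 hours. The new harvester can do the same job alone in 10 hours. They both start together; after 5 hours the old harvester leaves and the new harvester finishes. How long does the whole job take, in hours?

145/17 hours

In the first 5 hours the combined rate is 11/85, so 11/17 of the job is done, leaving 6/17.
After the old harvester leaves the rate is 1/10 per hour; the remaining 6/17 takes 60/17 hours.
Total = 5 + 60/17 = 145/17 hours.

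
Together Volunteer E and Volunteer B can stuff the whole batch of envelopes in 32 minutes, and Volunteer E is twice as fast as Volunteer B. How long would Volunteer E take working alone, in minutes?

48 minutes

Let Volunteer B's rate be r; then Volunteer E's rate is 2r, so together (2 + 1)r = 3r = 1/32.
Thus r = 1/96 per minute.
Volunteer B alone: 96 minutes; Volunteer E alone: 48 minutes.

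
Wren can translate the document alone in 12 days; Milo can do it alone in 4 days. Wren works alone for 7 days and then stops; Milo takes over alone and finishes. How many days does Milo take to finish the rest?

5/3 days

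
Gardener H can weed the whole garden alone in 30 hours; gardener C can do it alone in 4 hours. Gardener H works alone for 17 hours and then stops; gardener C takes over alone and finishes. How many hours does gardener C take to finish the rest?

In 17 hours gardener H does 17/30 of the job, leaving 13/30.
Gardener C works at 1/4 per hour, so finishing takes 13/30 ÷ 1/4 = 26/15 hours.

26/15 hours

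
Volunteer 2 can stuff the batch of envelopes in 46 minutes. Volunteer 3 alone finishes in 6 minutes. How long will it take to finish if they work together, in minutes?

Combined rate: 1/46 + 1/6 = (3 + 23)/138 = 26/138 = 13/69 per minute.
Time = 1 ÷ (13/69) = 69/13 minutes.

69/13 minutes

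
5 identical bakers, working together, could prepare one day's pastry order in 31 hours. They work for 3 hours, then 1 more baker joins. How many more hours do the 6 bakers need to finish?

One baker does 1/155 of the job per hour.
After 3 hours with 5 bakers, 3/31 is done (28/31 left).
With 6 bakers the rate is 6/155, so the rest takes 28/31 ÷ 6/155 = 70/3 hours.

70/3 hours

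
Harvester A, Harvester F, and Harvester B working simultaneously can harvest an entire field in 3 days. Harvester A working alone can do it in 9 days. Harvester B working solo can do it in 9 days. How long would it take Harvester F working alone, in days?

Combined rate is 1/3 per day.
Known contribution: 1/9 + 1/9 = (1 + 1)/9 = 2/9 per day.
So Harvester F's rate is 1/3 − 2/9 = 1/9, meaning 9 days alone.

9 days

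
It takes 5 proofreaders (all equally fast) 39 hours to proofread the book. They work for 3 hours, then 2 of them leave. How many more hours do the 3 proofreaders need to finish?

60 hours

One proofreader does 1/195 of the job per hour.
After 3 hours with 5 proofreaders, 1/13 is done (12/13 left).
With 3 proofreaders the rate is 3/195 = 1/65, so the rest takes 12/13 ÷ 1/65 = 60 hours.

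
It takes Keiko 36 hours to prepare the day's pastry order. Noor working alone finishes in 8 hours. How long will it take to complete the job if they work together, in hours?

72/11 hours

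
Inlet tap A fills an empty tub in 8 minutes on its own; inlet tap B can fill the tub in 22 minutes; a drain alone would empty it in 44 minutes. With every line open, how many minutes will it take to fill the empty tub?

88/13 minutes

Net rate = 1/8 + 1/22 − 1/44 = (11 + 4 − 2)/88 = 13/88 per minute.
Filling time = 1 ÷ (13/88) = 88/13 minutes.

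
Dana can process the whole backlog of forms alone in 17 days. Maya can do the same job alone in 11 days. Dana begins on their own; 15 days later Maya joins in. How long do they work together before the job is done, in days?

In the first 15 days Dana alone does 15/17 of the job, leaving 2/17.
Once everyone is working, combined rate: 1/17 + 1/11 = (11 + 17)/187 = 28/187 per day.
Remaining 2/17 at 28/187 per day takes 11/14 days.

11/14 days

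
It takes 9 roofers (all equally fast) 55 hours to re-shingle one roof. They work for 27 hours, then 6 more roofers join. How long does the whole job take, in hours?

219/5 hours

One roofer does 1/495 of the job per hour.
After 27 hours with 9 roofers, 27/55 is done (28/55 left).
With 15 roofers the rate is 15/495 = 1/33, so the rest takes 28/55 ÷ 1/33 = 84/5 hours.
Total = 27 + 84/5 = 219/5 hours.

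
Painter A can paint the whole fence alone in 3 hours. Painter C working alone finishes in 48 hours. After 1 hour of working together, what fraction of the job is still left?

Combined rate: 1/3 + 1/48 = (16 + 1)/48 = 17/48 per hour.
In 1 hour they complete 1·17/48 = 17/48 of the job.
So 31/48 remains.

31/48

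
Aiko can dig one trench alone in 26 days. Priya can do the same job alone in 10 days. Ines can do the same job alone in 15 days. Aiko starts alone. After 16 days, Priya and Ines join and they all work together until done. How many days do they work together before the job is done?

In the first 16 days Aiko alone does 16/26 = 8/13 of the job, leaving 5/13.
Once everyone is working, combined rate: 1/26 + 1/10 + 1/15 = (15 + 39 + 26)/390 = 80/390 = 8/39 per day.
Remaining 5/13 at 8/39 per day takes 15/8 days.

15/8 days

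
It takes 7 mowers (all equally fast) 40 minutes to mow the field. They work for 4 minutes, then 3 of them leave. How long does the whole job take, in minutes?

67 minutes

One mower does 1/280 of the job per minute.
After 4 minutes with 7 mowers, 1/10 is done (9/10 left).
With 4 mowers the rate is 4/280 = 1/70, so the rest takes 9/10 ÷ 1/70 = 63 minutes.
Total = 4 + 63 = 67 minutes.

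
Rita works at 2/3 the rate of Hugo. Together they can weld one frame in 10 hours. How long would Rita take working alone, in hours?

Let Hugo's rate be r; then Rita's rate is (2/3)r, so together (2/3 + 1)r = (5/3)r = 1/10.
Thus r = 3/50 per hour.
Hugo alone: 50/3 hours; Rita alone: 25 hours.

25 hours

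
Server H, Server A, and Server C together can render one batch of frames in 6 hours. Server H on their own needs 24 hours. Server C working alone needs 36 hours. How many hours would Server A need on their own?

72/7 hours

Combined rate is 1/6 per hour.
Known contribution: 1/24 + 1/36 = (3 + 2)/72 = 5/72 per hour.
So Server A's rate is 1/6 − 5/72 = 7/72, meaning 72/7 hours alone.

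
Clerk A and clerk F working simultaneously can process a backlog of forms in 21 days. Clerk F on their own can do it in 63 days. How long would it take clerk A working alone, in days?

63/2 days

Combined rate is 1/21 per day.
Known contribution: 1/63 per day.
So clerk A's rate is 1/21 − 1/63 = 2/63, meaning 63/2 days alone.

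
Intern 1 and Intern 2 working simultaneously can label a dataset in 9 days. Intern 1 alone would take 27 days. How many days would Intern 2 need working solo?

27/2 days

Combined rate is 1/9 per day.
Known contribution: 1/27 per day.
So Intern 2's rate is 1/9 − 1/27 = 2/27, meaning 27/2 days alone.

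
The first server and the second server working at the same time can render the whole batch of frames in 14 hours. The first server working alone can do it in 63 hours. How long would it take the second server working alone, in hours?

18 hours

Combined rate is 1/14 per hour.
Known contribution: 1/63 per hour.
So the second server's rate is 1/14 − 1/63 = 1/18, meaning 18 hours alone.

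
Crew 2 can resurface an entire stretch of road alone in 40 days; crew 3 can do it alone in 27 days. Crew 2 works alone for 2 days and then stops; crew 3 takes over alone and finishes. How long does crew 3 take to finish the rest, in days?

In 2 days crew 2 does 2/40 = 1/20 of the job, leaving 19/20.
Crew 3 works at 1/27 per day, so finishing takes 19/20 ÷ 1/27 = 513/20 days.

513/20 days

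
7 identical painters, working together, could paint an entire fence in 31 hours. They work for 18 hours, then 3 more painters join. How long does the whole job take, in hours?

271/10 hours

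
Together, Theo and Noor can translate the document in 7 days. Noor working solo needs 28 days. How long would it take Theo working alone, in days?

28/3 days

Combined rate is 1/7 per day.
Known contribution: 1/28 per day.
So Theo's rate is 1/7 − 1/28 = 3/28, meaning 28/3 days alone.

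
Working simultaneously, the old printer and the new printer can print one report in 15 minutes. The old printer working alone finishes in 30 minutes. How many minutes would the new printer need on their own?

Combined rate is 1/15 per minute.
Known contribution: 1/30 per minute.
So the new printer's rate is 1/15 − 1/30 = 1/30, meaning 30 minutes alone.

30 minutes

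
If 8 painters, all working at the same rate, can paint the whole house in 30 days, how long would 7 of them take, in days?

240/7 days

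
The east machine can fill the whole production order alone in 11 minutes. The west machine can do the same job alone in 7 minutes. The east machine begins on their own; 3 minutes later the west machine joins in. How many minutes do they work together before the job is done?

28/9 minutes

In the first 3 minutes the east machine alone does 3/11 of the job, leaving 8/11.
Once everyone is working, combined rate: 1/11 + 1/7 = (7 + 11)/77 = 18/77 per minute.
Remaining 8/11 at 18/77 per minute takes 28/9 minutes.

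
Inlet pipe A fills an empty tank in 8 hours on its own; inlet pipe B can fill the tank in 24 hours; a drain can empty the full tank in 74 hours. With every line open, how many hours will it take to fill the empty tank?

111/17 hours

Net rate = 1/8 + 1/24 − 1/74 = (111 + 37 − 12)/888 = 136/888 = 17/111 per hour.
Filling time = 1 ÷ (17/111) = 111/17 hours.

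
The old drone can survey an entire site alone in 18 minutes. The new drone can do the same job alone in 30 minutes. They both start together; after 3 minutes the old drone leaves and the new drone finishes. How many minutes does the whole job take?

In the first 3 minutes the combined rate is 4/45, so 4/15 of the job is done, leaving 11/15.
After the old drone leaves the rate is 1/30 per minute; the remaining 11/15 takes 22 minutes.
Total = 3 + 22 = 25 minutes.

25 minutes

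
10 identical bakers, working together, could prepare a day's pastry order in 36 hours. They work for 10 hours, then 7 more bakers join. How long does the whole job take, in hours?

One baker does 1/360 of the job per hour.
After 10 hours with 10 bakers, 5/18 is done (13/18 left).
With 17 bakers the rate is 17/360, so the rest takes 13/18 ÷ 17/360 = 260/17 hours.
Total = 10 + 260/17 = 430/17 hours.

430/17 hours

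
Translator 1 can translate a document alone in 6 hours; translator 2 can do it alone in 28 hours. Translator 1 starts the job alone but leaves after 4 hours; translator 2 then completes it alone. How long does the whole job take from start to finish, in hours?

In 4 hours translator 1 does 4/6 = 2/3 of the job, leaving 1/3.
Translator 2 works at 1/28 per hour, so finishing takes 1/3 ÷ 1/28 = 28/3 hours.
Total time = 4 + 28/3 = 40/3 hours.

40/3 hours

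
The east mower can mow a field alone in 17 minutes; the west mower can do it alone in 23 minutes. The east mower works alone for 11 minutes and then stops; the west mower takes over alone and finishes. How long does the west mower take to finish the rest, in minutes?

138/17 minutes

In 11 minutes the east mower does 11/17 of the job, leaving 6/17.
The west mower works at 1/23 per minute, so finishing takes 6/17 ÷ 1/23 = 138/17 minutes.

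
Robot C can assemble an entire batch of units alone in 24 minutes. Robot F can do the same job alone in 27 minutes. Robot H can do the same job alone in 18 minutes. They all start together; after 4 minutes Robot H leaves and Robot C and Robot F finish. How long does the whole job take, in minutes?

168/17 minutes

In the first 4 minutes the combined rate is 29/216, so 29/54 of the job is done, leaving 25/54.
After Robot H leaves the rate is 17/216 per minute; the remaining 25/54 takes 100/17 minutes.
Total = 4 + 100/17 = 168/17 minutes.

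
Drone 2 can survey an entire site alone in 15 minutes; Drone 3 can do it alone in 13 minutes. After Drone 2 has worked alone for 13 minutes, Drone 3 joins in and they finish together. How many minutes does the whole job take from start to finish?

195/14 minutes

In 13 minutes Drone 2 does 13/15 of the job, leaving 2/15.
Drone 2 and Drone 3 together work at 28/195 per minute, so finishing takes 2/15 ÷ 28/195 = 13/14 minutes.
Total time = 13 + 13/14 = 195/14 minutes.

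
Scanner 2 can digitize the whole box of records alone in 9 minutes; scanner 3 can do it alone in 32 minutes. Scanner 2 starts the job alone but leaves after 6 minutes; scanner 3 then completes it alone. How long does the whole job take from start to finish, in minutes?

50/3 minutes

In 6 minutes scanner 2 does 6/9 = 2/3 of the job, leaving 1/3.
Scanner 3 works at 1/32 per minute, so finishing takes 1/3 ÷ 1/32 = 32/3 minutes.
Total time = 6 + 32/3 = 50/3 minutes.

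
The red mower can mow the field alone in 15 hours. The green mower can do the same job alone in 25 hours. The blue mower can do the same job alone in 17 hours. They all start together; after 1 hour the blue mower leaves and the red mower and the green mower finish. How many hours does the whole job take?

150/17 hours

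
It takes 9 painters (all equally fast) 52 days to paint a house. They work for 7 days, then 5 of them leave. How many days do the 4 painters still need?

405/4 days

One painter does 1/468 of the job per day.
After 7 days with 9 painters, 7/52 is done (45/52 left).
With 4 painters the rate is 4/468 = 1/117, so the rest takes 45/52 ÷ 1/117 = 405/4 days.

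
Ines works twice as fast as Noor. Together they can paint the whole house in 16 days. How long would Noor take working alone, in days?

Let Noor's rate be r; then Ines's rate is 2r, so together (2 + 1)r = 3r = 1/16.
Thus r = 1/48 per day.
Noor alone: 48 days; Ines alone: 24 days.

48 days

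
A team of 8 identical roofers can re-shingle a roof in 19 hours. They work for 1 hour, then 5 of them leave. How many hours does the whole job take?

One roofer does 1/152 of the job per hour.
After 1 hour with 8 roofers, 1/19 is done (18/19 left).
With 3 roofers the rate is 3/152, so the rest takes 18/19 ÷ 3/152 = 48 hours.
Total = 1 + 48 = 49 hours.

49 hours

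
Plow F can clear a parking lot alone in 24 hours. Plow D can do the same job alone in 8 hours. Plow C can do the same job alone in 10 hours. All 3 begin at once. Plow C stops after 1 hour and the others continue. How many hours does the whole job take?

27/5 hours

In the first 1 hour the combined rate is 4/15, so 4/15 of the job is done, leaving 11/15.
After plow C leaves the rate is 1/6 per hour; the remaining 11/15 takes 22/5 hours.
Total = 1 + 22/5 = 27/5 hours.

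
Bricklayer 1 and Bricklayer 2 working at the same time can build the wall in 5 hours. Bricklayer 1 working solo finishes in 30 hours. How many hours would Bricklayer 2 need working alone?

Combined rate is 1/5 per hour.
Known contribution: 1/30 per hour.
So Bricklayer 2's rate is 1/5 − 1/30 = 1/6, meaning 6 hours alone.

6 hours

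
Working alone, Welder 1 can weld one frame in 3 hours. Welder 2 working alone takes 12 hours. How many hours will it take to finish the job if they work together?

Combined rate: 1/3 + 1/12 = (4 + 1)/12 = 5/12 per hour.
Time = 1 ÷ (5/12) = 12/5 hours.

12/5 hours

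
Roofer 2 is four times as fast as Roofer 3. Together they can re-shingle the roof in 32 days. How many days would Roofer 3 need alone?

160 days

Let Roofer 3's rate be r; then Roofer 2's rate is 4r, so together (4 + 1)r = 5r = 1/32.
Thus r = 1/160 per day.
Roofer 3 alone: 160 days; Roofer 2 alone: 40 days.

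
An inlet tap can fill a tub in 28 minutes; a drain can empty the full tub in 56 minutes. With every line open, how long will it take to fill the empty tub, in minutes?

56 minutes

Net rate = 1/28 − 1/56 = (2 − 1)/56 = 1/56 per minute.
Filling time = 1 ÷ (1/56) = 56 minutes.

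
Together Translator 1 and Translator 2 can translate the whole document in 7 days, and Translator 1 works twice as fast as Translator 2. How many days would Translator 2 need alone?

21 days

Let Translator 2's rate be r; then Translator 1's rate is 2r, so together (2 + 1)r = 3r = 1/7.
Thus r = 1/21 per day.
Translator 2 alone: 21 days; Translator 1 alone: 21/2 days.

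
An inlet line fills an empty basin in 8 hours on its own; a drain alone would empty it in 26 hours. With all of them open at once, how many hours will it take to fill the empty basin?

Net rate = 1/8 − 1/26 = (13 − 4)/104 = 9/104 per hour.
Filling time = 1 ÷ (9/104) = 104/9 hours.

104/9 hours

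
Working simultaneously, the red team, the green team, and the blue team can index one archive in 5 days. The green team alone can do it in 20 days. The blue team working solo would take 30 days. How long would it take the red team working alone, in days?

Combined rate is 1/5 per day.
Known contribution: 1/20 + 1/30 = (3 + 2)/60 = 5/60 = 1/12 per day.
So the red team's rate is 1/5 − 1/12 = 7/60, meaning 60/7 days alone.

60/7 days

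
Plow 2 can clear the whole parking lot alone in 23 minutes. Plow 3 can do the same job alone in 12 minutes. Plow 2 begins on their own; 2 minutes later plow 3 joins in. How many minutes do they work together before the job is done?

36/5 minutes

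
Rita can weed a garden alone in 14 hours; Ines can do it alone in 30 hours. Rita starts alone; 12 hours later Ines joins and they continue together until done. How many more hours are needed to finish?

15/11 hours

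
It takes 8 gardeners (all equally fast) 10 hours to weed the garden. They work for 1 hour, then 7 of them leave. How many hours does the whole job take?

73 hours

One gardener does 1/80 of the job per hour.
After 1 hour with 8 gardeners, 1/10 is done (9/10 left).
With 1 gardener the rate is 1/80, so the rest takes 9/10 ÷ 1/80 = 72 hours.
Total = 1 + 72 = 73 hours.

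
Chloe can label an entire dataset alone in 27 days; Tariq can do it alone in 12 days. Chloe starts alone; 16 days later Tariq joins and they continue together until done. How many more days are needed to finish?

In 16 days Chloe does 16/27 of the job, leaving 11/27.
Chloe and Tariq together work at 13/108 per day, so finishing takes 11/27 ÷ 13/108 = 44/13 days.

44/13 days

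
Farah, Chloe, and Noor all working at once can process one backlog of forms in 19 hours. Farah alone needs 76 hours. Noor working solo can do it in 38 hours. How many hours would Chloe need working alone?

76 hours

Combined rate is 1/19 per hour.
Known contribution: 1/76 + 1/38 = (1 + 2)/76 = 3/76 per hour.
So Chloe's rate is 1/19 − 3/76 = 1/76, meaning 76 hours alone.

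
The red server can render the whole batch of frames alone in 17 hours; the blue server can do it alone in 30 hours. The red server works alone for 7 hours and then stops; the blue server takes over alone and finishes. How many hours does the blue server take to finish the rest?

In 7 hours the red server does 7/17 of the job, leaving 10/17.
The blue server works at 1/30 per hour, so finishing takes 10/17 ÷ 1/30 = 300/17 hours.

300/17 hours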